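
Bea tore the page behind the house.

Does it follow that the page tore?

'Bea tore the page' is the causative; it entails the inchoative 'the page tore'.

yes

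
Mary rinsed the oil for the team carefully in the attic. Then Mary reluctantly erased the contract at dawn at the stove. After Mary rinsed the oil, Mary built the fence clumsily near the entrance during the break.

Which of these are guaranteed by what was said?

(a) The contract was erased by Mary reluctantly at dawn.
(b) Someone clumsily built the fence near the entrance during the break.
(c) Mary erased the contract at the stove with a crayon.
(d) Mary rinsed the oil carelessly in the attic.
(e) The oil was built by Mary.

(a) Entailed — dropping 'at the stove' leaves a sub-description the original still satisfies.
(b) Entailed — every conjunct here is already in the original building event.
(c) Not entailed — 'with a crayon' adds information not in the original event.
(d) Not entailed — 'carelessly' adds a manner not in (and inconsistent with) the original.
(e) Not entailed — Mary built the fence, not the oil; the oil belongs to the rinsing event.

(a), (b)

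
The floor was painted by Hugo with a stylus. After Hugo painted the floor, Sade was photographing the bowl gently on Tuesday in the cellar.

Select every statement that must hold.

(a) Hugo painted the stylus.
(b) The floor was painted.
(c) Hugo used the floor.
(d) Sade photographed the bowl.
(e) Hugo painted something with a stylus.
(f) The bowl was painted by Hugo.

(b), (e)

(a) Not entailed — the stylus is the instrument, not what was painted.
(b) Entailed — dropping 'with a stylus' and generalizing the agent leaves a sub-description the original still satisfies.
(c) Not entailed — the floor is the patient, not an instrument — Hugo used a stylus.
(d) Not entailed — 'was photographing' is progressive on an accomplishment; it does not entail the completed 'photographed'.
(e) Entailed — the original entails any weakening of itself; this just generalizes the patient.
(f) Not entailed — Hugo painted the floor, not the bowl; the bowl belongs to the photographing event.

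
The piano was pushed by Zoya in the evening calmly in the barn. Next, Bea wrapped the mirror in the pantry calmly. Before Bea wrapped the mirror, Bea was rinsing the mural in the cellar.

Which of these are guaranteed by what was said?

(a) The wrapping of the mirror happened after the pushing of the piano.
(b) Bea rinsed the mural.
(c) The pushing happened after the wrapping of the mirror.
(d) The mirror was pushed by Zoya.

(a), (b)

(a) Entailed — the narrative places the pushing before the wrapping.
(b) Entailed — 'rinse' is an activity; 'was rinsing' entails that some rinsing happened, so 'rinsed' holds.
(c) Not entailed — the narrative places the pushing before the wrapping, not after.
(d) Not entailed — Zoya pushed the piano, not the mirror; the mirror belongs to the wrapping event.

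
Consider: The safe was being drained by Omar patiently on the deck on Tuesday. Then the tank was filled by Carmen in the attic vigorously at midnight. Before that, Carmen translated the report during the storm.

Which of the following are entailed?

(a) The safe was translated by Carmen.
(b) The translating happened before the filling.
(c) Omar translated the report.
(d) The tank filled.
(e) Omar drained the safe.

(a) Not entailed — Carmen translated the report, not the safe; the safe belongs to the draining event.
(b) Entailed — the narrative places the translating before the filling.
(c) Not entailed — the passage has Carmen translating the report, not Omar.
(d) Entailed — 'Carmen filled the tank' is causative; it entails the inchoative 'the tank filled'.
(e) Not entailed — 'was draining' is progressive on an accomplishment; it does not entail the completed 'drained'.

(b), (d)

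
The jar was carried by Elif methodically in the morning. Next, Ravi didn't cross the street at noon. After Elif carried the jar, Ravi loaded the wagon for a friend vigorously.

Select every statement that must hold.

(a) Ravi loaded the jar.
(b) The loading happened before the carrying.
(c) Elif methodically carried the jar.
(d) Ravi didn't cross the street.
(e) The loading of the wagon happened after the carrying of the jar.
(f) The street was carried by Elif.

(a) Not entailed — Ravi loaded the wagon, not the jar; the jar belongs to the carrying event.
(b) Not entailed — the narrative places the carrying before the loading, not after.
(c) Entailed — every conjunct here is already in the original carrying event.
(d) Not entailed — dropping 'at noon' under negation is not valid — the original leaves open that Ravi crossed the street some other way.
(e) Entailed — the narrative places the carrying before the loading.
(f) Not entailed — Elif carried the jar, not the street; the street belongs to the crossing event.

(c), (e)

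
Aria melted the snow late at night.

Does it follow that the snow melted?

yes

'Aria melted the snow' is the causative; it entails the inchoative 'the snow melted'.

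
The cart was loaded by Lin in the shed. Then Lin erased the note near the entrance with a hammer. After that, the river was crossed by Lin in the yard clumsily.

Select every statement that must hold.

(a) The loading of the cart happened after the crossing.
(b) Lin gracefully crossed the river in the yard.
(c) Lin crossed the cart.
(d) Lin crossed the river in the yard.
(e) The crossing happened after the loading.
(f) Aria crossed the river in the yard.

(a) Not entailed — the narrative places the loading before the crossing, not after.
(b) Not entailed — 'gracefully' adds a manner not in (and inconsistent with) the original.
(c) Not entailed — Lin crossed the river, not the cart; the cart belongs to the loading event.
(d) Entailed — every conjunct here is already in the original crossing event.
(e) Entailed — the narrative places the loading before the crossing.
(f) Not entailed — the passage has Lin crossing the river, not Aria.

(d), (e)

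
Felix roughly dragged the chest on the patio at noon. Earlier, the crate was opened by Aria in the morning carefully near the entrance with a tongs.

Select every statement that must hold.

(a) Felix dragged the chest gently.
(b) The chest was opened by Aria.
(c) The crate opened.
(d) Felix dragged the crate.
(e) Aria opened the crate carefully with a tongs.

(c), (e)

(a) Not entailed — 'gently' adds a manner not in (and inconsistent with) the original.
(b) Not entailed — Aria opened the crate, not the chest; the chest belongs to the dragging event.
(c) Entailed — 'Aria opened the crate' is causative; it entails the inchoative 'the crate opened'.
(d) Not entailed — Felix dragged the chest, not the crate; the crate belongs to the opening event.
(e) Entailed — the original entails any weakening of itself; this just drops 'in the morning', 'near the entrance'.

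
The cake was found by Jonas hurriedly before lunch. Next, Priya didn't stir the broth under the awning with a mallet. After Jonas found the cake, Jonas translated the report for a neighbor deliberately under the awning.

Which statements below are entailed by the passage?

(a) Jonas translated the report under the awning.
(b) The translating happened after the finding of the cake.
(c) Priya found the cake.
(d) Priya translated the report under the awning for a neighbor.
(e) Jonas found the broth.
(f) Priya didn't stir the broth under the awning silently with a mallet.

(a) Entailed — every conjunct here is already in the original translating event.
(b) Entailed — the narrative places the finding before the translating.
(c) Not entailed — the passage has Jonas finding the cake, not Priya.
(d) Not entailed — the passage has Jonas translating the report, not Priya.
(e) Not entailed — Jonas found the cake, not the broth; the broth belongs to the stirring event.
(f) Entailed — under negation, adding a further restriction is entailed: if no such stirring event occurred, none occurred silently either.

(a), (b), (f)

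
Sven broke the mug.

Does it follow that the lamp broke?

no

Nothing is said about any lamp; only the mug is affected.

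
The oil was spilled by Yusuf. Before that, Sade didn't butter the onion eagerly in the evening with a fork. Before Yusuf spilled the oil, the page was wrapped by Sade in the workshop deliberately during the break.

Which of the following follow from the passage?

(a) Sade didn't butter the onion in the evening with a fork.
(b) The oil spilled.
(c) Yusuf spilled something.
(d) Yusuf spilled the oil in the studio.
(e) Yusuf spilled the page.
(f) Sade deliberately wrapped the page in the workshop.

(b), (c), (f)

(a) Not entailed — dropping 'eagerly' under negation is not valid — the original leaves open that Sade buttered the onion some other way.
(b) Entailed — 'Yusuf spilled the oil' is causative; it entails the inchoative 'the oil spilled'.
(c) Entailed — the original entails any weakening of itself; this just generalizes the patient.
(d) Not entailed — 'in the studio' adds information not in the original event.
(e) Not entailed — Yusuf spilled the oil, not the page; the page belongs to the wrapping event.
(f) Entailed — every conjunct here is already in the original wrapping event.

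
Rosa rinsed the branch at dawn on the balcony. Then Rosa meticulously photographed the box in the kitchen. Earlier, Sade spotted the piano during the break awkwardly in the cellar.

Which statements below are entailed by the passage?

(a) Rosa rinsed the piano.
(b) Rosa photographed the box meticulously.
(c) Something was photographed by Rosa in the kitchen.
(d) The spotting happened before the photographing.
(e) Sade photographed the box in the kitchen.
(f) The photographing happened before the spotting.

(a) Not entailed — Rosa rinsed the branch, not the piano; the piano belongs to the spotting event.
(b) Entailed — every conjunct here is already in the original photographing event.
(c) Entailed — dropping 'meticulously' and generalizing the patient leaves a sub-description the original still satisfies.
(d) Entailed — the narrative places the spotting before the photographing.
(e) Not entailed — the passage has Rosa photographing the box, not Sade.
(f) Not entailed — the narrative places the spotting before the photographing, not after.

(b), (c), (d)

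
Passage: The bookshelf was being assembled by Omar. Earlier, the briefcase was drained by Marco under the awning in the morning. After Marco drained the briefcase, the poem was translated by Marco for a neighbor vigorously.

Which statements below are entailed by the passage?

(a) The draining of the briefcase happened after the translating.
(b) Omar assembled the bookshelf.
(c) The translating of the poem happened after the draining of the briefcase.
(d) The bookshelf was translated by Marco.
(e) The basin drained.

(c)

(a) Not entailed — the narrative places the draining before the translating, not after.
(b) Not entailed — 'was assembling' is progressive on an accomplishment; it does not entail the completed 'assembled'.
(c) Entailed — the narrative places the draining before the translating.
(d) Not entailed — Marco translated the poem, not the bookshelf; the bookshelf belongs to the assembling event.
(e) Not entailed — the briefcase is what drained, not the basin.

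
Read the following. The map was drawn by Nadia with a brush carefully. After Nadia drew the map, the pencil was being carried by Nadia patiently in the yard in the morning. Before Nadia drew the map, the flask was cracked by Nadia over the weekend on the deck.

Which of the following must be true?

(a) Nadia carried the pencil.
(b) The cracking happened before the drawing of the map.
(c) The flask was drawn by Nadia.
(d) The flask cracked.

(a) Entailed — 'carry' is an activity; 'was carrying' entails that some carrying happened, so 'carried' holds.
(b) Entailed — the narrative places the cracking before the drawing.
(c) Not entailed — Nadia drew the map, not the flask; the flask belongs to the cracking event.
(d) Entailed — 'Nadia cracked the flask' is causative; it entails the inchoative 'the flask cracked'.

(a), (b), (d)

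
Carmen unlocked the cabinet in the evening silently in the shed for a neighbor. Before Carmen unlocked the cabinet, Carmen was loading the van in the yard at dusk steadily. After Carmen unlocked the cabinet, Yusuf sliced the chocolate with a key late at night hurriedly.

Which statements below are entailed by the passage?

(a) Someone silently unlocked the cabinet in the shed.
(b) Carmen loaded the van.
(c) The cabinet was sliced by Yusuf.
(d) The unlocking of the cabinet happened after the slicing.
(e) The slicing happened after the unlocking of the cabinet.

(a) Entailed — the original entails any weakening of itself; this just drops 'for a neighbor', 'in the evening' and generalizes the agent.
(b) Not entailed — 'was loading' is progressive on an accomplishment; it does not entail the completed 'loaded'.
(c) Not entailed — Yusuf sliced the chocolate, not the cabinet; the cabinet belongs to the unlocking event.
(d) Not entailed — the narrative places the unlocking before the slicing, not after.
(e) Entailed — the narrative places the unlocking before the slicing.

(a), (e)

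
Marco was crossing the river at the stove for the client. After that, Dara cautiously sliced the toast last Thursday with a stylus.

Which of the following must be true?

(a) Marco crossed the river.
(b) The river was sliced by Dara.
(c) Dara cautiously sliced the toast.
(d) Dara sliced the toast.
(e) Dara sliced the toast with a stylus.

(c), (d), (e)

(a) Not entailed — 'was crossing' is progressive on an accomplishment; it does not entail the completed 'crossed'.
(b) Not entailed — Dara sliced the toast, not the river; the river belongs to the crossing event.
(c) Entailed — every conjunct here is already in the original slicing event.
(d) Entailed — every conjunct here is already in the original slicing event.
(e) Entailed — dropping 'last Thursday', 'cautiously' leaves a sub-description the original still satisfies.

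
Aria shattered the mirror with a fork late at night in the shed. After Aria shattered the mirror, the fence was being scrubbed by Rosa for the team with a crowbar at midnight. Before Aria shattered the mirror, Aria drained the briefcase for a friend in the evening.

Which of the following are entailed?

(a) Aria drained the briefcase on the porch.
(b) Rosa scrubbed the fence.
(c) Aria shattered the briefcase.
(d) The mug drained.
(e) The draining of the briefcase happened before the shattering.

(a) Not entailed — 'on the porch' adds information not in the original event.
(b) Entailed — 'scrub' is an activity; 'was scrubbing' entails that some scrubbing happened, so 'scrubbed' holds.
(c) Not entailed — Aria shattered the mirror, not the briefcase; the briefcase belongs to the draining event.
(d) Not entailed — the briefcase is what drained, not the mug.
(e) Entailed — the narrative places the draining before the shattering.

(b), (e)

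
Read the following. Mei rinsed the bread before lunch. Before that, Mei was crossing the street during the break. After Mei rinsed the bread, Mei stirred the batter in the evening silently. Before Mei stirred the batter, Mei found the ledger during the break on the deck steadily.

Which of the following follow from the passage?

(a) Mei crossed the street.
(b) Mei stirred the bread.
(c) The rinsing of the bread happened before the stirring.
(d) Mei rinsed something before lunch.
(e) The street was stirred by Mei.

(a) Not entailed — 'was crossing' is progressive on an accomplishment; it does not entail the completed 'crossed'.
(b) Not entailed — Mei stirred the batter, not the bread; the bread belongs to the rinsing event.
(c) Entailed — the narrative places the rinsing before the stirring.
(d) Entailed — this follows by dropping conjuncts from the rinsing event's description.
(e) Not entailed — Mei stirred the batter, not the street; the street belongs to the crossing event.

(c), (d)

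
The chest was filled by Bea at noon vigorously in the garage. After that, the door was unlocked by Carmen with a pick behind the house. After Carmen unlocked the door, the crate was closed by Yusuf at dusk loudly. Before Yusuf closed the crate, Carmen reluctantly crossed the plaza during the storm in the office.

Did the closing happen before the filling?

no

The narrative orders the filling before the closing.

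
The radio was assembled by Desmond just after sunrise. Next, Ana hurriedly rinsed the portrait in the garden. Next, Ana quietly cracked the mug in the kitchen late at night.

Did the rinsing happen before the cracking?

The narrative orders the rinsing before the cracking.

yes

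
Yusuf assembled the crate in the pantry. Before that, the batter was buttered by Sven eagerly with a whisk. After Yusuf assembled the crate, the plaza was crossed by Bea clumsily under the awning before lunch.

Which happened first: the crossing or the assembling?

The connectives place the assembling before the crossing.

the assembling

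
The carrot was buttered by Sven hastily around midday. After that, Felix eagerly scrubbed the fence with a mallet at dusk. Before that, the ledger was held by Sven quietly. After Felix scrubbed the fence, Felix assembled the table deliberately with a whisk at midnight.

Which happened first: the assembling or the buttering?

the buttering

The connectives place the buttering before the assembling.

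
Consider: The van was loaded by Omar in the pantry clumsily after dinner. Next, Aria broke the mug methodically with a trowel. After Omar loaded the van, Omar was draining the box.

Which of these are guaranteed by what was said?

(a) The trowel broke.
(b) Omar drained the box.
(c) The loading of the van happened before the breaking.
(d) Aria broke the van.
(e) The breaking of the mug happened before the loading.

(a) Not entailed — the mug is what broke, not the trowel.
(b) Not entailed — 'was draining' is progressive on an accomplishment; it does not entail the completed 'drained'.
(c) Entailed — the narrative places the loading before the breaking.
(d) Not entailed — Aria broke the mug, not the van; the van belongs to the loading event.
(e) Not entailed — the narrative places the loading before the breaking, not after.

(c)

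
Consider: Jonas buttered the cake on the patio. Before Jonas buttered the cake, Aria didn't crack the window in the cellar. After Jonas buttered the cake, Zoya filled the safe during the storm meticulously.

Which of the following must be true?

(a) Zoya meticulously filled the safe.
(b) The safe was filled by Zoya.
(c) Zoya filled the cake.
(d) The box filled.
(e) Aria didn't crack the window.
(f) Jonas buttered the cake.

(a), (b), (f)

(a) Entailed — the original entails any weakening of itself; this just drops 'during the storm'.
(b) Entailed — the original entails any weakening of itself; this just drops 'during the storm', 'meticulously'.
(c) Not entailed — Zoya filled the safe, not the cake; the cake belongs to the buttering event.
(d) Not entailed — the safe is what filled, not the box.
(e) Not entailed — dropping 'in the cellar' under negation is not valid — the original leaves open that Aria cracked the window some other way.
(f) Entailed — dropping 'on the patio' leaves a sub-description the original still satisfies.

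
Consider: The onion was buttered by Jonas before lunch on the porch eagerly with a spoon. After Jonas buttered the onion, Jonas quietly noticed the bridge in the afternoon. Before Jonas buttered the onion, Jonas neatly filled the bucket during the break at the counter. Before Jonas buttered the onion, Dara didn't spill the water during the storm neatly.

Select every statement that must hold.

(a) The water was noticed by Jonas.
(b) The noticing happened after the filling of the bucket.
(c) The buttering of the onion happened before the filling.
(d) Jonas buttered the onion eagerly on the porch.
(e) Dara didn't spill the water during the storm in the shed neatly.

(a) Not entailed — Jonas noticed the bridge, not the water; the water belongs to the spilling event.
(b) Entailed — the narrative places the filling before the noticing.
(c) Not entailed — the narrative places the filling before the buttering, not after.
(d) Entailed — dropping 'before lunch', 'with a spoon' leaves a sub-description the original still satisfies.
(e) Entailed — under negation, adding a further restriction is entailed: if no such spilling event occurred, none occurred in the shed either.

(b), (d), (e)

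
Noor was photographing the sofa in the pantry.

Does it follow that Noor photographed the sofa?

no

'was photographing' is progressive; for an accomplishment like 'photograph the sofa', it doesn't entail completion.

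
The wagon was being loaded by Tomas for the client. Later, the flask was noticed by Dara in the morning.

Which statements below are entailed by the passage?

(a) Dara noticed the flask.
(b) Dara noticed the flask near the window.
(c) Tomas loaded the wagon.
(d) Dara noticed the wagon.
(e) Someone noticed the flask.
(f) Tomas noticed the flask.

(a), (e)

(a) Entailed — the original entails any weakening of itself; this just drops 'in the morning'.
(b) Not entailed — 'near the window' adds information not in the original event.
(c) Not entailed — 'was loading' is progressive on an accomplishment; it does not entail the completed 'loaded'.
(d) Not entailed — Dara noticed the flask, not the wagon; the wagon belongs to the loading event.
(e) Entailed — every conjunct here is already in the original noticing event.
(f) Not entailed — the passage has Dara noticing the flask, not Tomas.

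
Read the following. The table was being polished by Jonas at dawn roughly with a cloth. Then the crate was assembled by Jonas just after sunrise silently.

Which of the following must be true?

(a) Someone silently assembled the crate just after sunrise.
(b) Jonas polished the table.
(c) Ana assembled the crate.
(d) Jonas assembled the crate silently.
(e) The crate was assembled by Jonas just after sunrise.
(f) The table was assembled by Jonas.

(a), (b), (d), (e)

(a) Entailed — every conjunct here is already in the original assembling event.
(b) Entailed — 'polish' is an activity; 'was polishing' entails that some polishing happened, so 'polished' holds.
(c) Not entailed — the passage has Jonas assembling the crate, not Ana.
(d) Entailed — this follows by dropping conjuncts from the assembling event's description.
(e) Entailed — every conjunct here is already in the original assembling event.
(f) Not entailed — Jonas assembled the crate, not the table; the table belongs to the polishing event.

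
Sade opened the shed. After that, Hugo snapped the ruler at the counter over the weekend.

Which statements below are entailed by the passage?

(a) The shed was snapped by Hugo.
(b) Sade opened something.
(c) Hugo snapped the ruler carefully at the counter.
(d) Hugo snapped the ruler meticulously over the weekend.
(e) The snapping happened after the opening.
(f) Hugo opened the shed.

(b), (e)

(a) Not entailed — Hugo snapped the ruler, not the shed; the shed belongs to the opening event.
(b) Entailed — the original entails any weakening of itself; this just generalizes the patient.
(c) Not entailed — 'carefully' adds information not in the original event.
(d) Not entailed — 'meticulously' adds information not in the original event.
(e) Entailed — the narrative places the opening before the snapping.
(f) Not entailed — the passage has Sade opening the shed, not Hugo.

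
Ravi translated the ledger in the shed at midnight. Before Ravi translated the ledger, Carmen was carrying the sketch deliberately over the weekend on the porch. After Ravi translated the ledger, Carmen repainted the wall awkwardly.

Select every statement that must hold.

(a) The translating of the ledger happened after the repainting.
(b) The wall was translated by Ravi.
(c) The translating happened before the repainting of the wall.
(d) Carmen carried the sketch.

(c), (d)

(a) Not entailed — the narrative places the translating before the repainting, not after.
(b) Not entailed — Ravi translated the ledger, not the wall; the wall belongs to the repainting event.
(c) Entailed — the narrative places the translating before the repainting.
(d) Entailed — 'carry' is an activity; 'was carrying' entails that some carrying happened, so 'carried' holds.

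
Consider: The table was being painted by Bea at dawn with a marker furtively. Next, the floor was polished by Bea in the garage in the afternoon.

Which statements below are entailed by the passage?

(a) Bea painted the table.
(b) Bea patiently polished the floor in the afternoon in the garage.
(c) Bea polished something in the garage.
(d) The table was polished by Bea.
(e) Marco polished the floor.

(c)

(a) Not entailed — 'was painting' is progressive on an accomplishment; it does not entail the completed 'painted'.
(b) Not entailed — 'patiently' adds information not in the original event.
(c) Entailed — every conjunct here is already in the original polishing event.
(d) Not entailed — Bea polished the floor, not the table; the table belongs to the painting event.
(e) Not entailed — the passage has Bea polishing the floor, not Marco.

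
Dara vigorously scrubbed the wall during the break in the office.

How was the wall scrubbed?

vigorously

'vigorously' marks the manner of the scrubbing event.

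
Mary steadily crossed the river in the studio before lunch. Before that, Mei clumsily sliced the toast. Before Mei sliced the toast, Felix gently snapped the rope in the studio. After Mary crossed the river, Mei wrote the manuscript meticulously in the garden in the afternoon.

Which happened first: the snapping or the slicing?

the snapping

The connectives place the snapping before the slicing.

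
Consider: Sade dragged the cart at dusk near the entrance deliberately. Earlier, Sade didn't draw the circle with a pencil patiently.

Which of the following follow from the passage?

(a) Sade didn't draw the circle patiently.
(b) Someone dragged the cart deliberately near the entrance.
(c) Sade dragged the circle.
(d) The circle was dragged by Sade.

(b)

(a) Not entailed — dropping 'with a pencil' under negation is not valid — the original leaves open that Sade drew the circle some other way.
(b) Entailed — the original entails any weakening of itself; this just drops 'at dusk' and generalizes the agent.
(c) Not entailed — Sade dragged the cart, not the circle; the circle belongs to the drawing event.
(d) Not entailed — Sade dragged the cart, not the circle; the circle belongs to the drawing event.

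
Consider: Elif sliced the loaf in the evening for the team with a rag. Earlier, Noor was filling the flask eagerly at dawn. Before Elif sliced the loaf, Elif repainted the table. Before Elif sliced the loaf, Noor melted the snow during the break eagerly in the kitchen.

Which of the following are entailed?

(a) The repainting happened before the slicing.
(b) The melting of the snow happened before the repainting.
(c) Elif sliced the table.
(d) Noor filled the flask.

(a)

(a) Entailed — the narrative places the repainting before the slicing.
(b) Not entailed — the narrative doesn't order the melting relative to the repainting.
(c) Not entailed — Elif sliced the loaf, not the table; the table belongs to the repainting event.
(d) Not entailed — 'was filling' is progressive on an accomplishment; it does not entail the completed 'filled'.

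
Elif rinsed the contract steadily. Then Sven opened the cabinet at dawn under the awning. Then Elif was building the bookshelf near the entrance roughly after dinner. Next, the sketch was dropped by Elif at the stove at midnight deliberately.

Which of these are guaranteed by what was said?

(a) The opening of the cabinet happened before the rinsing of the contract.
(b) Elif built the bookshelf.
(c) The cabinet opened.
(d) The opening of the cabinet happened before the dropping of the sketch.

(c), (d)

(a) Not entailed — the narrative places the rinsing before the opening, not after.
(b) Not entailed — 'was building' is progressive on an accomplishment; it does not entail the completed 'built'.
(c) Entailed — 'Sven opened the cabinet' is causative; it entails the inchoative 'the cabinet opened'.
(d) Entailed — the narrative places the opening before the dropping.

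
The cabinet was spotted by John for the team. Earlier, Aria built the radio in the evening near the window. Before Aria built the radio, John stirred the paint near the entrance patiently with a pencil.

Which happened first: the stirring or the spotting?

the stirring

The connectives place the stirring before the spotting.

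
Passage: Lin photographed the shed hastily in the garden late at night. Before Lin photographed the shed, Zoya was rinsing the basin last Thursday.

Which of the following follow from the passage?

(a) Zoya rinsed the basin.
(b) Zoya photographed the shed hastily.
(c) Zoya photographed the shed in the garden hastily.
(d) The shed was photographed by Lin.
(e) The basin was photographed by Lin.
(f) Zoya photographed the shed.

(a) Entailed — 'rinse' is an activity; 'was rinsing' entails that some rinsing happened, so 'rinsed' holds.
(b) Not entailed — the passage has Lin photographing the shed, not Zoya.
(c) Not entailed — the passage has Lin photographing the shed, not Zoya.
(d) Entailed — dropping 'late at night', 'hastily', 'in the garden' leaves a sub-description the original still satisfies.
(e) Not entailed — Lin photographed the shed, not the basin; the basin belongs to the rinsing event.
(f) Not entailed — the passage has Lin photographing the shed, not Zoya.

(a), (d)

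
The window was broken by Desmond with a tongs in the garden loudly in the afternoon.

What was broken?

the window

'the window' marks the patient of the breaking event.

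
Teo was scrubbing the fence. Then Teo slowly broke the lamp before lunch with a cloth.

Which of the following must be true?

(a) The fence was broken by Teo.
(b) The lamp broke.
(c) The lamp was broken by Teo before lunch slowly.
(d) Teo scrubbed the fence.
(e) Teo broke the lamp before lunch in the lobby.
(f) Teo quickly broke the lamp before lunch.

(b), (c), (d)

(a) Not entailed — Teo broke the lamp, not the fence; the fence belongs to the scrubbing event.
(b) Entailed — 'Teo broke the lamp' is causative; it entails the inchoative 'the lamp broke'.
(c) Entailed — dropping 'with a cloth' leaves a sub-description the original still satisfies.
(d) Entailed — 'scrub' is an activity; 'was scrubbing' entails that some scrubbing happened, so 'scrubbed' holds.
(e) Not entailed — 'in the lobby' adds information not in the original event.
(f) Not entailed — 'quickly' adds a manner not in (and inconsistent with) the original.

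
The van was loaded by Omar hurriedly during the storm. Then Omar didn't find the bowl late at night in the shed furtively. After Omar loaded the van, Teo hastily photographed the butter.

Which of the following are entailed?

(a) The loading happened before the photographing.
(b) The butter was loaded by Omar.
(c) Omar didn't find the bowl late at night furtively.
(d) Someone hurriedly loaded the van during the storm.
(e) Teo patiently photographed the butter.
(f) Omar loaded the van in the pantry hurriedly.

(a), (d)

(a) Entailed — the narrative places the loading before the photographing.
(b) Not entailed — Omar loaded the van, not the butter; the butter belongs to the photographing event.
(c) Not entailed — dropping 'in the shed' under negation is not valid — the original leaves open that Omar found the bowl some other way.
(d) Entailed — every conjunct here is already in the original loading event.
(e) Not entailed — 'patiently' adds a manner not in (and inconsistent with) the original.
(f) Not entailed — 'in the pantry' adds information not in the original event.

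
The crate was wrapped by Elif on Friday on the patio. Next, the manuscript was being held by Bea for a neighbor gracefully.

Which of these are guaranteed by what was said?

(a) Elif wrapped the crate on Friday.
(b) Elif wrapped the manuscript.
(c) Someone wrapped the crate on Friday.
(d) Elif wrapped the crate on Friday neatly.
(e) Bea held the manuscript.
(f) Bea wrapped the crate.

(a) Entailed — dropping 'on the patio' leaves a sub-description the original still satisfies.
(b) Not entailed — Elif wrapped the crate, not the manuscript; the manuscript belongs to the holding event.
(c) Entailed — this follows by dropping conjuncts from the wrapping event's description.
(d) Not entailed — 'neatly' adds information not in the original event.
(e) Entailed — 'hold' is an activity; 'was holding' entails that some holding happened, so 'held' holds.
(f) Not entailed — the passage has Elif wrapping the crate, not Bea.

(a), (c), (e)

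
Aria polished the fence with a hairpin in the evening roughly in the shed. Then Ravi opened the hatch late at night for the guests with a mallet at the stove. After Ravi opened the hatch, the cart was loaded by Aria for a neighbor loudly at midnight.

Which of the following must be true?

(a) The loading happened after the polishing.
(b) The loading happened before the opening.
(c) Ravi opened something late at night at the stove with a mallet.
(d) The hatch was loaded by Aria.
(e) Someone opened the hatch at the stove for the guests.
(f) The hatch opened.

(a), (c), (e), (f)

(a) Entailed — the narrative places the polishing before the loading.
(b) Not entailed — the narrative places the opening before the loading, not after.
(c) Entailed — every conjunct here is already in the original opening event.
(d) Not entailed — Aria loaded the cart, not the hatch; the hatch belongs to the opening event.
(e) Entailed — dropping 'late at night', 'with a mallet' and generalizing the agent leaves a sub-description the original still satisfies.
(f) Entailed — 'Ravi opened the hatch' is causative; it entails the inchoative 'the hatch opened'.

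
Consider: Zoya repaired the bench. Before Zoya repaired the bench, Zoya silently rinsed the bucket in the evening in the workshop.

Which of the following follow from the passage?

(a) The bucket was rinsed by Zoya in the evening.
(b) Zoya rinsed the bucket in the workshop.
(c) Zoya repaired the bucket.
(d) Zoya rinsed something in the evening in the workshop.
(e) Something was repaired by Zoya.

(a), (b), (d), (e)

(a) Entailed — dropping 'silently', 'in the workshop' leaves a sub-description the original still satisfies.
(b) Entailed — the original entails any weakening of itself; this just drops 'silently', 'in the evening'.
(c) Not entailed — Zoya repaired the bench, not the bucket; the bucket belongs to the rinsing event.
(d) Entailed — every conjunct here is already in the original rinsing event.
(e) Entailed — the original entails any weakening of itself; this just generalizes the patient.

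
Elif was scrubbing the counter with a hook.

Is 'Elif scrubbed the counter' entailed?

yes

'scrub' is atelic; if Elif was scrubbing the counter, then Elif scrubbed the counter (for some time).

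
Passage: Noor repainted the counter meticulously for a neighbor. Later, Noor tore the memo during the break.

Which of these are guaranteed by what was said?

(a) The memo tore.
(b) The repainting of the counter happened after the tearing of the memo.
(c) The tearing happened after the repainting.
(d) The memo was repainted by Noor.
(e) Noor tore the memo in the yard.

(a) Entailed — 'Noor tore the memo' is causative; it entails the inchoative 'the memo tore'.
(b) Not entailed — the narrative places the repainting before the tearing, not after.
(c) Entailed — the narrative places the repainting before the tearing.
(d) Not entailed — Noor repainted the counter, not the memo; the memo belongs to the tearing event.
(e) Not entailed — 'in the yard' adds information not in the original event.

(a), (c)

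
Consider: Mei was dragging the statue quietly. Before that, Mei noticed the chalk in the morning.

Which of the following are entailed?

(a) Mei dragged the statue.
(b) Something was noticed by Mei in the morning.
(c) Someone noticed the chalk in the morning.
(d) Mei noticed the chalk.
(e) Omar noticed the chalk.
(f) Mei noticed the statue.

(a), (b), (c), (d)

(a) Entailed — 'drag' is an activity; 'was dragging' entails that some dragging happened, so 'dragged' holds.
(b) Entailed — this follows by dropping conjuncts from the noticing event's description.
(c) Entailed — every conjunct here is already in the original noticing event.
(d) Entailed — every conjunct here is already in the original noticing event.
(e) Not entailed — the passage has Mei noticing the chalk, not Omar.
(f) Not entailed — Mei noticed the chalk, not the statue; the statue belongs to the dragging event.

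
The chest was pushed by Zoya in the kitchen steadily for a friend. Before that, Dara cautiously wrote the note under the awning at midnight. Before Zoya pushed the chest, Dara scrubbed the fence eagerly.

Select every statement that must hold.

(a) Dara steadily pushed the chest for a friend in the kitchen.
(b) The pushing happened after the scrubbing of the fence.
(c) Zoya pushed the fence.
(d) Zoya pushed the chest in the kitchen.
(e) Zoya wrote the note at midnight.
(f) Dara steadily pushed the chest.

(b), (d)

(a) Not entailed — the passage has Zoya pushing the chest, not Dara.
(b) Entailed — the narrative places the scrubbing before the pushing.
(c) Not entailed — Zoya pushed the chest, not the fence; the fence belongs to the scrubbing event.
(d) Entailed — dropping 'steadily', 'for a friend' leaves a sub-description the original still satisfies.
(e) Not entailed — the passage has Dara writing the note, not Zoya.
(f) Not entailed — the passage has Zoya pushing the chest, not Dara.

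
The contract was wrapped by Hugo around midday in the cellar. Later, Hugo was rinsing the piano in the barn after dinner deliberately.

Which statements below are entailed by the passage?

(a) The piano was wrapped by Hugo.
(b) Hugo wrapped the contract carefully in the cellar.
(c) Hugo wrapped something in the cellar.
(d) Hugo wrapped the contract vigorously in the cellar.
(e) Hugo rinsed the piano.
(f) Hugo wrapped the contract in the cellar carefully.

(a) Not entailed — Hugo wrapped the contract, not the piano; the piano belongs to the rinsing event.
(b) Not entailed — 'carefully' adds information not in the original event.
(c) Entailed — this follows by dropping conjuncts from the wrapping event's description.
(d) Not entailed — 'vigorously' adds information not in the original event.
(e) Entailed — 'rinse' is an activity; 'was rinsing' entails that some rinsing happened, so 'rinsed' holds.
(f) Not entailed — 'carefully' adds information not in the original event.

(c), (e)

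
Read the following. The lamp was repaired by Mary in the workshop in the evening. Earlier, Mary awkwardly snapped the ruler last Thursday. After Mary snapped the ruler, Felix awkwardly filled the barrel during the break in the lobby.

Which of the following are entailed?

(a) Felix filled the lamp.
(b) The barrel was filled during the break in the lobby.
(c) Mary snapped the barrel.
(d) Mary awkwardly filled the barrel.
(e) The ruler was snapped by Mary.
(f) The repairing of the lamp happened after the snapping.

(b), (e), (f)

(a) Not entailed — Felix filled the barrel, not the lamp; the lamp belongs to the repairing event.
(b) Entailed — the original entails any weakening of itself; this just drops 'awkwardly' and generalizes the agent.
(c) Not entailed — Mary snapped the ruler, not the barrel; the barrel belongs to the filling event.
(d) Not entailed — the passage has Felix filling the barrel, not Mary.
(e) Entailed — the original entails any weakening of itself; this just drops 'awkwardly', 'last Thursday'.
(f) Entailed — the narrative places the snapping before the repairing.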